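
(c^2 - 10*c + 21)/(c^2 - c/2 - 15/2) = 2*(c - 7)/(2*c + 5)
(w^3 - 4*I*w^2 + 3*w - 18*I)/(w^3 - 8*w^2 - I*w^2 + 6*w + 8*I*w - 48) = (w - 3*I)/(w - 8)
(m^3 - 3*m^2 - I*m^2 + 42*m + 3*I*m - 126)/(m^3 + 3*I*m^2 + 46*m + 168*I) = (m - 3)/(m + 4*I)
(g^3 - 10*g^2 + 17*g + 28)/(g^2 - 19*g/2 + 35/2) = 2*(g^2 - 3*g - 4)/(2*g - 5)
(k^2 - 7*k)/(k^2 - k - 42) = k/(k + 6)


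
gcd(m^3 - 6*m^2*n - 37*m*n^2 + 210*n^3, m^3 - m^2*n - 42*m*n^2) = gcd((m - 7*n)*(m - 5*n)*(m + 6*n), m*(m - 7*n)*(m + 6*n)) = m^2 - m*n - 42*n^2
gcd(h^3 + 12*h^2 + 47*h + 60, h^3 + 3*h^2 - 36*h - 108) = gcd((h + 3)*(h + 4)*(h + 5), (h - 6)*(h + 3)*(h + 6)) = h + 3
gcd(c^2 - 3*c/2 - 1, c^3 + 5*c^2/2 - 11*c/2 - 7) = c - 2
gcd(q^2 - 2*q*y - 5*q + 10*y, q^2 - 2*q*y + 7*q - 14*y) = -q + 2*y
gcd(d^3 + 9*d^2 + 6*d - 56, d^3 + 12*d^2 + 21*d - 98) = d^2 + 5*d - 14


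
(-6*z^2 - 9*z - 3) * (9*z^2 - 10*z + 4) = -54*z^4 - 21*z^3 + 39*z^2 - 6*z - 12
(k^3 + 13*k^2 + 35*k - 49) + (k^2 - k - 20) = k^3 + 14*k^2 + 34*k - 69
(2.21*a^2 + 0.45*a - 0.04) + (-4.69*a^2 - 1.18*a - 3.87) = -2.48*a^2 - 0.73*a - 3.91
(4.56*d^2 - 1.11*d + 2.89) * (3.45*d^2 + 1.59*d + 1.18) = 15.732*d^4 + 3.4209*d^3 + 13.5864*d^2 + 3.2853*d + 3.4102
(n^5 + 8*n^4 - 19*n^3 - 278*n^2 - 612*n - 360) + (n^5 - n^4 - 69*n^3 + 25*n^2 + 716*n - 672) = 2*n^5 + 7*n^4 - 88*n^3 - 253*n^2 + 104*n - 1032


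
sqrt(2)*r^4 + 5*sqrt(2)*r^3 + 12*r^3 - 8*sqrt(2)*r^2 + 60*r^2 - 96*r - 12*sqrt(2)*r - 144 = (r - 2)*(r + 6)*(r + 6*sqrt(2))*(sqrt(2)*r + sqrt(2))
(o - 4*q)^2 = o^2 - 8*o*q + 16*q^2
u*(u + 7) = u^2 + 7*u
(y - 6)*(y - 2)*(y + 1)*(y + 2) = y^4 - 5*y^3 - 10*y^2 + 20*y + 24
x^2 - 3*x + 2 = (x - 2)*(x - 1)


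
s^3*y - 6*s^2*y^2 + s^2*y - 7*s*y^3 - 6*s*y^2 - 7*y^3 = (s - 7*y)*(s + y)*(s*y + y)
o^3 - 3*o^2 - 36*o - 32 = (o - 8)*(o + 1)*(o + 4)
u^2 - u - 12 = (u - 4)*(u + 3)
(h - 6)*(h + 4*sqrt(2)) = h^2 - 6*h + 4*sqrt(2)*h - 24*sqrt(2)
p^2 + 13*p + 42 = (p + 6)*(p + 7)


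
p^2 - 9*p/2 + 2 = (p - 4)*(p - 1/2)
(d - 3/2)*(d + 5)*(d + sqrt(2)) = d^3 + sqrt(2)*d^2 + 7*d^2/2 - 15*d/2 + 7*sqrt(2)*d/2 - 15*sqrt(2)/2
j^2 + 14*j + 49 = (j + 7)^2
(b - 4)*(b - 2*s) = b^2 - 2*b*s - 4*b + 8*s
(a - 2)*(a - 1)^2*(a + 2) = a^4 - 2*a^3 - 3*a^2 + 8*a - 4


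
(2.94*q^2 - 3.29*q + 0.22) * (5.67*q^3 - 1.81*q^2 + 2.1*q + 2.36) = 16.6698*q^5 - 23.9757*q^4 + 13.3763*q^3 - 0.368800000000001*q^2 - 7.3024*q + 0.5192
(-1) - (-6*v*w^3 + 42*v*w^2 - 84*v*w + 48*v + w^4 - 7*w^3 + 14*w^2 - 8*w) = 6*v*w^3 - 42*v*w^2 + 84*v*w - 48*v - w^4 + 7*w^3 - 14*w^2 + 8*w - 1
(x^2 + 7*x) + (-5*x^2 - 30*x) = -4*x^2 - 23*x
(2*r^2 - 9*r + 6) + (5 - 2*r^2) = 11 - 9*r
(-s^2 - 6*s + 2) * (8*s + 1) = -8*s^3 - 49*s^2 + 10*s + 2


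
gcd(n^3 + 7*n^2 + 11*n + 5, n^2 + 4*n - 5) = n + 5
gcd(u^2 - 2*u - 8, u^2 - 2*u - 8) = u^2 - 2*u - 8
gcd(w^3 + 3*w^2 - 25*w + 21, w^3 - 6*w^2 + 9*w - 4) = w - 1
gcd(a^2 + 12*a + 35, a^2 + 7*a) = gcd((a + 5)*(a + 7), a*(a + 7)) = a + 7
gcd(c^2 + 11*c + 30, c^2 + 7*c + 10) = c + 5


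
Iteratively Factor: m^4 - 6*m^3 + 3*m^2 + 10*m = (m - 5)*(m^3 - m^2 - 2*m) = m*(m - 5)*(m^2 - m - 2) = m*(m - 5)*(m + 1)*(m - 2)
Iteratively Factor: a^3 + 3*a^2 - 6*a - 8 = (a + 4)*(a^2 - a - 2) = (a + 1)*(a + 4)*(a - 2)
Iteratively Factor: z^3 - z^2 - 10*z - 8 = (z + 2)*(z^2 - 3*z - 4) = (z - 4)*(z + 2)*(z + 1)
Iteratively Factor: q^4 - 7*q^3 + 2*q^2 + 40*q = (q)*(q^3 - 7*q^2 + 2*q + 40) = q*(q - 4)*(q^2 - 3*q - 10) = q*(q - 4)*(q + 2)*(q - 5)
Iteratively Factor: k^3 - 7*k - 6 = (k + 2)*(k^2 - 2*k - 3) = (k - 3)*(k + 2)*(k + 1)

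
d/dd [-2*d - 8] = -2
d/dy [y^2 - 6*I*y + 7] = 2*y - 6*I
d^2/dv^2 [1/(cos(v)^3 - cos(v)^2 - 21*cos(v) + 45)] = (-9*sin(v)^4 + 145*sin(v)^2 - 325*cos(v)/4 - 43*cos(3*v)/4 - 28)/((cos(v) - 3)^4*(cos(v) + 5)^3)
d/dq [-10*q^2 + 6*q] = 6 - 20*q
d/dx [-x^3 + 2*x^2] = x*(4 - 3*x)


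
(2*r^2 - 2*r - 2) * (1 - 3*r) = -6*r^3 + 8*r^2 + 4*r - 2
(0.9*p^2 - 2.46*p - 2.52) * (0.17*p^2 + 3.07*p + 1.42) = 0.153*p^4 + 2.3448*p^3 - 6.7026*p^2 - 11.2296*p - 3.5784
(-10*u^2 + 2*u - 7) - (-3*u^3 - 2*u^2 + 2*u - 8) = 3*u^3 - 8*u^2 + 1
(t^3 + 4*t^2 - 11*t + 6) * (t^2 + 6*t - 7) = t^5 + 10*t^4 + 6*t^3 - 88*t^2 + 113*t - 42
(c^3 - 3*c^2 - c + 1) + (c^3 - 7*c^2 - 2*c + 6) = 2*c^3 - 10*c^2 - 3*c + 7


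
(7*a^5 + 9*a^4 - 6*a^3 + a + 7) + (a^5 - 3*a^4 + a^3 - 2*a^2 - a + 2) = 8*a^5 + 6*a^4 - 5*a^3 - 2*a^2 + 9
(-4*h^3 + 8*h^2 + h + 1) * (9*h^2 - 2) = -36*h^5 + 72*h^4 + 17*h^3 - 7*h^2 - 2*h - 2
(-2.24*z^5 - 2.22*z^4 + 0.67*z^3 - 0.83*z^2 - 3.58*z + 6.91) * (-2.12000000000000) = 4.7488*z^5 + 4.7064*z^4 - 1.4204*z^3 + 1.7596*z^2 + 7.5896*z - 14.6492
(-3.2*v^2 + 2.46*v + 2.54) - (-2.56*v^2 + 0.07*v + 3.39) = -0.64*v^2 + 2.39*v - 0.85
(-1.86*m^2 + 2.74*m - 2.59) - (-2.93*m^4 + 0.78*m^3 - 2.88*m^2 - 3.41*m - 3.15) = 2.93*m^4 - 0.78*m^3 + 1.02*m^2 + 6.15*m + 0.56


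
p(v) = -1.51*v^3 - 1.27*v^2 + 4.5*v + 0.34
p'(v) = -4.53*v^2 - 2.54*v + 4.5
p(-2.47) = 4.23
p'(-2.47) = -16.86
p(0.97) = 2.13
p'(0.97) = -2.23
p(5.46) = -258.74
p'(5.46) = -144.41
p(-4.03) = 60.41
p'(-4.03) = -58.84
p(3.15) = -45.28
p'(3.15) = -48.45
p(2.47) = -19.05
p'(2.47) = -29.41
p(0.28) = 1.47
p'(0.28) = 3.43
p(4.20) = -115.04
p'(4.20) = -86.08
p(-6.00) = 253.78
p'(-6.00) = -143.34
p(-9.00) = 957.76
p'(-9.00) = -339.57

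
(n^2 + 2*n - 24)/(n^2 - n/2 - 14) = 2*(n + 6)/(2*n + 7)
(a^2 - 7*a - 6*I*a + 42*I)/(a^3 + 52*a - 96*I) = (a - 7)/(a^2 + 6*I*a + 16)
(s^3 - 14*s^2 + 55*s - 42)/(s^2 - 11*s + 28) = (s^2 - 7*s + 6)/(s - 4)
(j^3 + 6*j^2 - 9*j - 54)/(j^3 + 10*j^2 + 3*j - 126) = (j + 3)/(j + 7)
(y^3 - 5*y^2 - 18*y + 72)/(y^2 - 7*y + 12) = (y^2 - 2*y - 24)/(y - 4)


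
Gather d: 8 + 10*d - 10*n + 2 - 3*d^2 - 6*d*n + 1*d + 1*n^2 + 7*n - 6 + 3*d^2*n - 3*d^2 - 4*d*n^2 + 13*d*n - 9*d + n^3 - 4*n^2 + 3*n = d^2*(3*n - 6) + d*(-4*n^2 + 7*n + 2) + n^3 - 3*n^2 + 4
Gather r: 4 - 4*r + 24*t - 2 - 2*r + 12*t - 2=-6*r + 36*t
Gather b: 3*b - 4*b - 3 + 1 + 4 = 2 - b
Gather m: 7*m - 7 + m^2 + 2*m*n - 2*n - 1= m^2 + m*(2*n + 7) - 2*n - 8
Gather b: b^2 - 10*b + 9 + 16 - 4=b^2 - 10*b + 21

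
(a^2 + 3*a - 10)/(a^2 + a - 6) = (a + 5)/(a + 3)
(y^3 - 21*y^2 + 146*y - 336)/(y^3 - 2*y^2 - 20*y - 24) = (y^2 - 15*y + 56)/(y^2 + 4*y + 4)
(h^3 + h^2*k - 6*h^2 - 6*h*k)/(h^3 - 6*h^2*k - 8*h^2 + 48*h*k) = (h^2 + h*k - 6*h - 6*k)/(h^2 - 6*h*k - 8*h + 48*k)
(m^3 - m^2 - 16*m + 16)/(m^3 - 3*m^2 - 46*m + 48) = (m^2 - 16)/(m^2 - 2*m - 48)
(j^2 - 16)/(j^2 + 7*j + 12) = (j - 4)/(j + 3)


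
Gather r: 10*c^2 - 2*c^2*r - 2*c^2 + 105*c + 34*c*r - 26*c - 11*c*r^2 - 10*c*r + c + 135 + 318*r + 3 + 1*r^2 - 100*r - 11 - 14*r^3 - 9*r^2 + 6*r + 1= 8*c^2 + 80*c - 14*r^3 + r^2*(-11*c - 8) + r*(-2*c^2 + 24*c + 224) + 128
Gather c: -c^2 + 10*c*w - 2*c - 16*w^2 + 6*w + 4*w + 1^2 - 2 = -c^2 + c*(10*w - 2) - 16*w^2 + 10*w - 1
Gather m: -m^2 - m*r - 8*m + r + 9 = -m^2 + m*(-r - 8) + r + 9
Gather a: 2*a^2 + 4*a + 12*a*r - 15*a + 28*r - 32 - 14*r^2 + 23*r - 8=2*a^2 + a*(12*r - 11) - 14*r^2 + 51*r - 40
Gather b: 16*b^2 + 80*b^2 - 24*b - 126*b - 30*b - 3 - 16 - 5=96*b^2 - 180*b - 24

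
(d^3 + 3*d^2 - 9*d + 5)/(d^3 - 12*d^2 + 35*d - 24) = (d^2 + 4*d - 5)/(d^2 - 11*d + 24)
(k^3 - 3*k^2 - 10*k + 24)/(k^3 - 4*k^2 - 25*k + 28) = (k^3 - 3*k^2 - 10*k + 24)/(k^3 - 4*k^2 - 25*k + 28)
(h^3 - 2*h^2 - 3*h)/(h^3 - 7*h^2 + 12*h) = (h + 1)/(h - 4)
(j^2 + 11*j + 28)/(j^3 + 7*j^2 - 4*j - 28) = (j + 4)/(j^2 - 4)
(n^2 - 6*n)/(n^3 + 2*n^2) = (n - 6)/(n*(n + 2))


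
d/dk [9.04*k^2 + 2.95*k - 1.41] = 18.08*k + 2.95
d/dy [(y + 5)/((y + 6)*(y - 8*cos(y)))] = (-(y + 5)*(y + 6)*(8*sin(y) + 1) - (y + 5)*(y - 8*cos(y)) + (y + 6)*(y - 8*cos(y)))/((y + 6)^2*(y - 8*cos(y))^2)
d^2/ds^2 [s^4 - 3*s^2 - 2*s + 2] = 12*s^2 - 6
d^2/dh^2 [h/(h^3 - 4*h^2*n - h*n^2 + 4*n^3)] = 2*(h*(-3*h^2 + 8*h*n + n^2)^2 + (-3*h^2 + 8*h*n - h*(3*h - 4*n) + n^2)*(h^3 - 4*h^2*n - h*n^2 + 4*n^3))/(h^3 - 4*h^2*n - h*n^2 + 4*n^3)^3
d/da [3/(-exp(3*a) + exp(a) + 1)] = (9*exp(2*a) - 3)*exp(a)/(-exp(3*a) + exp(a) + 1)^2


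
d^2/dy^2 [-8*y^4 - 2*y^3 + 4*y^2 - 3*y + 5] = -96*y^2 - 12*y + 8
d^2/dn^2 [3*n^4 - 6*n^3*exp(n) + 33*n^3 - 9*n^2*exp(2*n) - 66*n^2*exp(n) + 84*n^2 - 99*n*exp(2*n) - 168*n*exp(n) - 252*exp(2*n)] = -6*n^3*exp(n) - 36*n^2*exp(2*n) - 102*n^2*exp(n) + 36*n^2 - 468*n*exp(2*n) - 468*n*exp(n) + 198*n - 1422*exp(2*n) - 468*exp(n) + 168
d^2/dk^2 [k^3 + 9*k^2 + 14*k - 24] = 6*k + 18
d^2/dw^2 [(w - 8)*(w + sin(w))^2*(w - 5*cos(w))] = (16 - 2*w)*(w + sin(w))*(w - 5*cos(w))*sin(w) + (w + sin(w))^2*(5*w - 40)*cos(w) + (w + sin(w))^2*(10*sin(w) + 2) + 4*(w + sin(w))*(w - 5*cos(w))*(cos(w) + 1) + (w + sin(w))*(4*w - 32)*(5*sin(w) + 1)*(cos(w) + 1) + (w - 5*cos(w))*(2*w - 16)*(cos(w) + 1)^2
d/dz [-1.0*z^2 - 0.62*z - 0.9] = -2.0*z - 0.62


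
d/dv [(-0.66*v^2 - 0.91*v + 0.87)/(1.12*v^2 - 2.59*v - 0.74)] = (2.7286*v^2 - 0.972*v + 2.9267)/(1.2544*v^4 - 5.8016*v^3 + 5.0505*v^2 + 3.8332*v + 0.5476)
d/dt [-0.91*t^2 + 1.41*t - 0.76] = 1.41 - 1.82*t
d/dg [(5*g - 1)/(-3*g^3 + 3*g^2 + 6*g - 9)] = (-5*g^3 + 5*g^2 + 10*g - (5*g - 1)*(-3*g^2 + 2*g + 2) - 15)/(3*(g^3 - g^2 - 2*g + 3)^2)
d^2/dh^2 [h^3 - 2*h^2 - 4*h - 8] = 6*h - 4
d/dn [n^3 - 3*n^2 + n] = 3*n^2 - 6*n + 1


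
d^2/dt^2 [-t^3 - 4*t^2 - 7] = -6*t - 8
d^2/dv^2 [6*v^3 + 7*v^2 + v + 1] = 36*v + 14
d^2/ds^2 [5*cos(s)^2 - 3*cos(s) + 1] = 3*cos(s) - 10*cos(2*s)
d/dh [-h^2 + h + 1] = 1 - 2*h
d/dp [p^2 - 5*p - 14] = 2*p - 5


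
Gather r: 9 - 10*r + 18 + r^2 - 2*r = r^2 - 12*r + 27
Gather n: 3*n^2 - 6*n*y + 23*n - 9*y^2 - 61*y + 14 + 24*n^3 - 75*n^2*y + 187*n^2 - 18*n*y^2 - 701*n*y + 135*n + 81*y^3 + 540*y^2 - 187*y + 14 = 24*n^3 + n^2*(190 - 75*y) + n*(-18*y^2 - 707*y + 158) + 81*y^3 + 531*y^2 - 248*y + 28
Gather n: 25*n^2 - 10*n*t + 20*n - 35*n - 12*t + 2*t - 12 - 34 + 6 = 25*n^2 + n*(-10*t - 15) - 10*t - 40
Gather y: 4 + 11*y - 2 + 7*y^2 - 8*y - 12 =7*y^2 + 3*y - 10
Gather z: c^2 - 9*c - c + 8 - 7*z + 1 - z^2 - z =c^2 - 10*c - z^2 - 8*z + 9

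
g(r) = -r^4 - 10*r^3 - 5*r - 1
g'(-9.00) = 481.00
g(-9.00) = 773.00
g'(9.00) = -5351.00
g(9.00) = -13897.00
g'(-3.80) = -218.71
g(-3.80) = 358.21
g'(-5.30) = -252.19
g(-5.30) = 725.22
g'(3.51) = -547.58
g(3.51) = -602.77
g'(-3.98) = -228.03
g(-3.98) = 398.43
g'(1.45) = -80.27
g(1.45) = -43.16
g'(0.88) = -30.96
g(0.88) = -12.81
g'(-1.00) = -31.00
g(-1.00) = 13.00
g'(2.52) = -259.52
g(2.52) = -213.96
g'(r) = -4*r^3 - 30*r^2 - 5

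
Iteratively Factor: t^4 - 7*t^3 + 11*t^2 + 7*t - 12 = (t + 1)*(t^3 - 8*t^2 + 19*t - 12) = (t - 1)*(t + 1)*(t^2 - 7*t + 12) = (t - 3)*(t - 1)*(t + 1)*(t - 4)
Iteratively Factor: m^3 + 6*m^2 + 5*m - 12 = (m - 1)*(m^2 + 7*m + 12) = (m - 1)*(m + 3)*(m + 4)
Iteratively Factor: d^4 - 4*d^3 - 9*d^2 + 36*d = (d)*(d^3 - 4*d^2 - 9*d + 36) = d*(d - 3)*(d^2 - d - 12) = d*(d - 3)*(d + 3)*(d - 4)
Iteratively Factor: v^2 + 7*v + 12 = (v + 4)*(v + 3)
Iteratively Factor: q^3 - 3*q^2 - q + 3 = (q - 1)*(q^2 - 2*q - 3) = (q - 3)*(q - 1)*(q + 1)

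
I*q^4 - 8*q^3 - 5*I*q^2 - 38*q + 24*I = (q - I)*(q + 4*I)*(q + 6*I)*(I*q + 1)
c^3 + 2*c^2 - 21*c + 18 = (c - 3)*(c - 1)*(c + 6)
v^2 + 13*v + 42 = (v + 6)*(v + 7)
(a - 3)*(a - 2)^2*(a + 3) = a^4 - 4*a^3 - 5*a^2 + 36*a - 36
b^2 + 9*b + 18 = (b + 3)*(b + 6)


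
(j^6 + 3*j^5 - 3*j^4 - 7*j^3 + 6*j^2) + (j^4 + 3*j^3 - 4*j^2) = j^6 + 3*j^5 - 2*j^4 - 4*j^3 + 2*j^2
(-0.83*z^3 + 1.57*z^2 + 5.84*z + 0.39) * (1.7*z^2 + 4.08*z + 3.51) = -1.411*z^5 - 0.7174*z^4 + 13.4203*z^3 + 30.0009*z^2 + 22.0896*z + 1.3689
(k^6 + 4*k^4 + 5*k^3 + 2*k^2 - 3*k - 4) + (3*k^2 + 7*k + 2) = k^6 + 4*k^4 + 5*k^3 + 5*k^2 + 4*k - 2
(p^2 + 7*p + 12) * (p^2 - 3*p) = p^4 + 4*p^3 - 9*p^2 - 36*p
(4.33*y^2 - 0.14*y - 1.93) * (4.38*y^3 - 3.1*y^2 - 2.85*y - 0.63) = 18.9654*y^5 - 14.0362*y^4 - 20.3599*y^3 + 3.6541*y^2 + 5.5887*y + 1.2159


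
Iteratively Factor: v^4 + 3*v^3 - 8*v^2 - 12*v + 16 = (v - 2)*(v^3 + 5*v^2 + 2*v - 8) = (v - 2)*(v + 4)*(v^2 + v - 2) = (v - 2)*(v - 1)*(v + 4)*(v + 2)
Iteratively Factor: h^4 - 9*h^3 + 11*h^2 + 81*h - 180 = (h - 3)*(h^3 - 6*h^2 - 7*h + 60) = (h - 4)*(h - 3)*(h^2 - 2*h - 15) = (h - 5)*(h - 4)*(h - 3)*(h + 3)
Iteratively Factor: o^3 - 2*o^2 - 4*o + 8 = (o + 2)*(o^2 - 4*o + 4) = (o - 2)*(o + 2)*(o - 2)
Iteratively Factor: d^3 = (d)*(d^2) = d^2*(d)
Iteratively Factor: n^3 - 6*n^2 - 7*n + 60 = (n - 5)*(n^2 - n - 12) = (n - 5)*(n - 4)*(n + 3)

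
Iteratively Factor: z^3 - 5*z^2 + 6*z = (z - 2)*(z^2 - 3*z) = z*(z - 2)*(z - 3)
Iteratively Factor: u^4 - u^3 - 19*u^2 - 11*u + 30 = (u - 5)*(u^3 + 4*u^2 + u - 6) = (u - 5)*(u + 3)*(u^2 + u - 2) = (u - 5)*(u - 1)*(u + 3)*(u + 2)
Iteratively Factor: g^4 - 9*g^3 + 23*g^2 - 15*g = (g - 3)*(g^3 - 6*g^2 + 5*g) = g*(g - 3)*(g^2 - 6*g + 5) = g*(g - 3)*(g - 1)*(g - 5)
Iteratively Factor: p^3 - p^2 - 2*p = (p + 1)*(p^2 - 2*p) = (p - 2)*(p + 1)*(p)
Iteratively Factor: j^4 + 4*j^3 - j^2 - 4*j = (j + 1)*(j^3 + 3*j^2 - 4*j) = j*(j + 1)*(j^2 + 3*j - 4) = j*(j + 1)*(j + 4)*(j - 1)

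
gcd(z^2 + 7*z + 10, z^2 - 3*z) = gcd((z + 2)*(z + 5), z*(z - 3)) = 1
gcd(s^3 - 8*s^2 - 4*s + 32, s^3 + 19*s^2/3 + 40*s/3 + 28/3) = s + 2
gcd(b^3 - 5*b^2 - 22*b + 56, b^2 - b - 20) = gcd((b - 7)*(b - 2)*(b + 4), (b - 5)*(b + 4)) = b + 4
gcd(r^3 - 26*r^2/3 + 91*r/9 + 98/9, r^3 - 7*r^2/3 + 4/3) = r + 2/3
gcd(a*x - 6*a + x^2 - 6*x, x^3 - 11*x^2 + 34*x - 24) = x - 6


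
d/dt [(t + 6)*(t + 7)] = 2*t + 13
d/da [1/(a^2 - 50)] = -2*a/(a^2 - 50)^2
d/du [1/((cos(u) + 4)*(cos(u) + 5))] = (2*cos(u) + 9)*sin(u)/((cos(u) + 4)^2*(cos(u) + 5)^2)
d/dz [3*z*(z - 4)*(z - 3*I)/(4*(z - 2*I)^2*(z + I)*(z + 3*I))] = (-3*z^5 + z^4*(24 + 12*I) + z^3*(3 - 60*I) + z^2*(120 - 18*I) + z*(108 - 36*I) - 216)/(4*z^7 + 8*I*z^6 + 56*z^5 + 80*I*z^4 + 260*z^3 + 232*I*z^2 + 336*z + 288*I)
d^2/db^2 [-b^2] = -2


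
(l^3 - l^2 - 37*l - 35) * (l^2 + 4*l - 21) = l^5 + 3*l^4 - 62*l^3 - 162*l^2 + 637*l + 735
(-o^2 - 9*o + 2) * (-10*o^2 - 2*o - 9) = 10*o^4 + 92*o^3 + 7*o^2 + 77*o - 18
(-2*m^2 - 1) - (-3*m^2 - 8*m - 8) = m^2 + 8*m + 7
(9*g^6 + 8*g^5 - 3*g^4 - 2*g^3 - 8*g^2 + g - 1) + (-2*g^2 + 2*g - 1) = 9*g^6 + 8*g^5 - 3*g^4 - 2*g^3 - 10*g^2 + 3*g - 2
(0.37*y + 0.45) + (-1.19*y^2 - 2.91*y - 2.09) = -1.19*y^2 - 2.54*y - 1.64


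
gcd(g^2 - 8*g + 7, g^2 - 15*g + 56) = g - 7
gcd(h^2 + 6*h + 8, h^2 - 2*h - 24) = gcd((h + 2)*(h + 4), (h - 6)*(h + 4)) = h + 4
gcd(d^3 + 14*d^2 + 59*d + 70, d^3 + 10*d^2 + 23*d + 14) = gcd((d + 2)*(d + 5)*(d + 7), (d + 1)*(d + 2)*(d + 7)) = d^2 + 9*d + 14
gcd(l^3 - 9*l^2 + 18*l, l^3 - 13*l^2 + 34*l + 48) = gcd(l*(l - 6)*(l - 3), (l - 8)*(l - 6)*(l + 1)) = l - 6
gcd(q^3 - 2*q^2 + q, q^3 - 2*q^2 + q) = q^3 - 2*q^2 + q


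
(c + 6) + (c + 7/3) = 2*c + 25/3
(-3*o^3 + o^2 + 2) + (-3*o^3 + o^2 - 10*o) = -6*o^3 + 2*o^2 - 10*o + 2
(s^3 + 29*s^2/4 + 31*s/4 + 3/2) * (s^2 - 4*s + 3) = s^5 + 13*s^4/4 - 73*s^3/4 - 31*s^2/4 + 69*s/4 + 9/2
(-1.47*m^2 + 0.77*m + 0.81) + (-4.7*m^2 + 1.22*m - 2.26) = -6.17*m^2 + 1.99*m - 1.45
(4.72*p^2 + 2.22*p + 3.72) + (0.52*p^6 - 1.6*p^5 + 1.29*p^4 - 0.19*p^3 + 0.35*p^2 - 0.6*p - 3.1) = 0.52*p^6 - 1.6*p^5 + 1.29*p^4 - 0.19*p^3 + 5.07*p^2 + 1.62*p + 0.62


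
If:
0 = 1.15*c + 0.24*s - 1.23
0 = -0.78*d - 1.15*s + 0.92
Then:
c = 1.0695652173913 - 0.208695652173913*s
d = 1.17948717948718 - 1.47435897435897*s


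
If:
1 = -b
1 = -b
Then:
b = -1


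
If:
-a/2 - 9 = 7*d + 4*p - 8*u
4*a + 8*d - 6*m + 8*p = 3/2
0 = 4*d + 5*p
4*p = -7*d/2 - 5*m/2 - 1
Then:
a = 97/78 - 464*u/351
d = 800*u/351 - 395/156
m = -32*u/117 - 5/52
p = 79/39 - 640*u/351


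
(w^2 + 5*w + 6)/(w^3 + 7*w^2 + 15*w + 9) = (w + 2)/(w^2 + 4*w + 3)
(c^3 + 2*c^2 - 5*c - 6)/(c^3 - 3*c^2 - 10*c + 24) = (c + 1)/(c - 4)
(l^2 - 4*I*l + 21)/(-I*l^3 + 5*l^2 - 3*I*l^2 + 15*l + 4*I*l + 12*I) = (I*l^2 + 4*l + 21*I)/(l^3 + l^2*(3 + 5*I) + l*(-4 + 15*I) - 12)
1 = 1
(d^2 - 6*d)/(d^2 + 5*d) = (d - 6)/(d + 5)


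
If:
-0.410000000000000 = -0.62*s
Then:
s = 0.66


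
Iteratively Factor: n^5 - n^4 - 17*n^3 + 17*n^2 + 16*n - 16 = (n - 1)*(n^4 - 17*n^2 + 16) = (n - 1)^2*(n^3 + n^2 - 16*n - 16) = (n - 4)*(n - 1)^2*(n^2 + 5*n + 4) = (n - 4)*(n - 1)^2*(n + 4)*(n + 1)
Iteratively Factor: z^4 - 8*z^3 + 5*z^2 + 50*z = (z + 2)*(z^3 - 10*z^2 + 25*z) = (z - 5)*(z + 2)*(z^2 - 5*z) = z*(z - 5)*(z + 2)*(z - 5)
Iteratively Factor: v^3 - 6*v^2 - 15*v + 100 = (v + 4)*(v^2 - 10*v + 25) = (v - 5)*(v + 4)*(v - 5)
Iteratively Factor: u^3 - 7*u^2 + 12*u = (u - 3)*(u^2 - 4*u) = u*(u - 3)*(u - 4)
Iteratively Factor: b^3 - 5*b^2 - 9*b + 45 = (b + 3)*(b^2 - 8*b + 15) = (b - 5)*(b + 3)*(b - 3)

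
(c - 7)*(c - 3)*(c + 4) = c^3 - 6*c^2 - 19*c + 84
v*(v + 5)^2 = v^3 + 10*v^2 + 25*v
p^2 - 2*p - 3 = (p - 3)*(p + 1)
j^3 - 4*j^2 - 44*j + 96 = (j - 8)*(j - 2)*(j + 6)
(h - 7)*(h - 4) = h^2 - 11*h + 28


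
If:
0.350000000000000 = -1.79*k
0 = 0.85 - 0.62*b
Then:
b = 1.37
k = -0.20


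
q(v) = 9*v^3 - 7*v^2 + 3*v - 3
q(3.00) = 186.00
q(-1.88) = -93.18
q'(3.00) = 204.00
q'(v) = 27*v^2 - 14*v + 3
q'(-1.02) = 45.37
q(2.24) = 69.75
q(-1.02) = -22.89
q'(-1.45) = 80.07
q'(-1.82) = 117.91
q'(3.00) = 204.00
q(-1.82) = -85.90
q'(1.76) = 62.00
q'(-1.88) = 124.75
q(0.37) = -2.39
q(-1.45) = -49.51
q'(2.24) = 107.12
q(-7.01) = -3468.26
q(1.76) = 29.66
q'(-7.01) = 1427.92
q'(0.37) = 1.52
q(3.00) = 186.00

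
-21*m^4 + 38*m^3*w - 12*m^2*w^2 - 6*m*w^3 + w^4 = (-7*m + w)*(-m + w)^2*(3*m + w)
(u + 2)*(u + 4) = u^2 + 6*u + 8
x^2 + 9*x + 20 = (x + 4)*(x + 5)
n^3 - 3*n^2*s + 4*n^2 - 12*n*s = n*(n + 4)*(n - 3*s)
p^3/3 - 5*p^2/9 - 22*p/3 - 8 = (p/3 + 1)*(p - 6)*(p + 4/3)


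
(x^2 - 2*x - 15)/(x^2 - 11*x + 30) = (x + 3)/(x - 6)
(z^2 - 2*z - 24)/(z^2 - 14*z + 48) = (z + 4)/(z - 8)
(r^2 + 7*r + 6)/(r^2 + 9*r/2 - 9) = 2*(r + 1)/(2*r - 3)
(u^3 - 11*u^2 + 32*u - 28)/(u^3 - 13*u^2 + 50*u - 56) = (u - 2)/(u - 4)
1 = 1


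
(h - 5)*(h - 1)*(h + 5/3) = h^3 - 13*h^2/3 - 5*h + 25/3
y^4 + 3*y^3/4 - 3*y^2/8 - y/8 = y*(y - 1/2)*(y + 1/4)*(y + 1)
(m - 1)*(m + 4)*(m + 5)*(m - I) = m^4 + 8*m^3 - I*m^3 + 11*m^2 - 8*I*m^2 - 20*m - 11*I*m + 20*I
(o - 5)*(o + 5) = o^2 - 25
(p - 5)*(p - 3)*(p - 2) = p^3 - 10*p^2 + 31*p - 30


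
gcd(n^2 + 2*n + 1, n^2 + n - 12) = 1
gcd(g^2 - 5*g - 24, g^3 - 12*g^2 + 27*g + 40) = g - 8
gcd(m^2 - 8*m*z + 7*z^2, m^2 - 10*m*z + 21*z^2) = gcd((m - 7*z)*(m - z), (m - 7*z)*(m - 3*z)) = -m + 7*z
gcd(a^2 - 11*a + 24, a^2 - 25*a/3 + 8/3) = a - 8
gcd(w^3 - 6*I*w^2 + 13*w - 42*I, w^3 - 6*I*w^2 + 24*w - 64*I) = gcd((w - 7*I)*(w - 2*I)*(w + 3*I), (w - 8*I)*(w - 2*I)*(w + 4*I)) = w - 2*I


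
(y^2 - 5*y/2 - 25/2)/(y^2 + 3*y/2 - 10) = (2*y^2 - 5*y - 25)/(2*y^2 + 3*y - 20)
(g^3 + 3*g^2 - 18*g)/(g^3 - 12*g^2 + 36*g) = (g^2 + 3*g - 18)/(g^2 - 12*g + 36)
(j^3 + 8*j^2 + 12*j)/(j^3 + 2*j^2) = (j + 6)/j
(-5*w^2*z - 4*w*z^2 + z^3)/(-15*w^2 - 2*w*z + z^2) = z*(w + z)/(3*w + z)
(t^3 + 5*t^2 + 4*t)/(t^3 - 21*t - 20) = t/(t - 5)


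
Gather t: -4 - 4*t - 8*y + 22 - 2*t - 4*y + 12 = -6*t - 12*y + 30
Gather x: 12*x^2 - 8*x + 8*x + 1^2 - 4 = 12*x^2 - 3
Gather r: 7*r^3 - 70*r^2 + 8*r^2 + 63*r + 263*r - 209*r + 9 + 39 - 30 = 7*r^3 - 62*r^2 + 117*r + 18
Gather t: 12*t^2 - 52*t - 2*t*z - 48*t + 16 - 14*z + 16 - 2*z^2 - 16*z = 12*t^2 + t*(-2*z - 100) - 2*z^2 - 30*z + 32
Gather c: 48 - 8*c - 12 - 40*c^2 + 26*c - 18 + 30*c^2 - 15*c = -10*c^2 + 3*c + 18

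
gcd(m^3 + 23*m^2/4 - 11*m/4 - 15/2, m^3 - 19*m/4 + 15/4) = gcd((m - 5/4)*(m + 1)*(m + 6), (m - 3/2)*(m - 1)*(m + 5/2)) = 1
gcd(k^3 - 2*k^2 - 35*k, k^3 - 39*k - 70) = k^2 - 2*k - 35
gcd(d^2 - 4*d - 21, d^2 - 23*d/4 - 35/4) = d - 7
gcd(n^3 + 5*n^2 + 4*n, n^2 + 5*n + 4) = n^2 + 5*n + 4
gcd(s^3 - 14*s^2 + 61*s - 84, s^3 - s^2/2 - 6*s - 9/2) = s - 3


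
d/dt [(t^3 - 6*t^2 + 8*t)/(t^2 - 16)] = (t^2 + 8*t - 8)/(t^2 + 8*t + 16)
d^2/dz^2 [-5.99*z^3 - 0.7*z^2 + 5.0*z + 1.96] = -35.94*z - 1.4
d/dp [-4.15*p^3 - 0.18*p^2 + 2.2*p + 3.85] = -12.45*p^2 - 0.36*p + 2.2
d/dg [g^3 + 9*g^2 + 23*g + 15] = 3*g^2 + 18*g + 23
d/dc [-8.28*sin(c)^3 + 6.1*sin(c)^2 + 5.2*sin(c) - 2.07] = (-24.84*sin(c)^2 + 12.2*sin(c) + 5.2)*cos(c)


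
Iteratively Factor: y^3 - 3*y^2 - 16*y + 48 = (y - 4)*(y^2 + y - 12) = (y - 4)*(y - 3)*(y + 4)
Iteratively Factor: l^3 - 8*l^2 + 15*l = (l - 3)*(l^2 - 5*l) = (l - 5)*(l - 3)*(l)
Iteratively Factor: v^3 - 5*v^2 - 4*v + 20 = (v - 2)*(v^2 - 3*v - 10) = (v - 2)*(v + 2)*(v - 5)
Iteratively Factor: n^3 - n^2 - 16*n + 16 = (n - 4)*(n^2 + 3*n - 4) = (n - 4)*(n + 4)*(n - 1)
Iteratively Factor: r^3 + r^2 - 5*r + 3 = (r + 3)*(r^2 - 2*r + 1) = (r - 1)*(r + 3)*(r - 1)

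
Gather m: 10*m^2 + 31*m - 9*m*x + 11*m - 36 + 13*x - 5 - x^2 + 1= 10*m^2 + m*(42 - 9*x) - x^2 + 13*x - 40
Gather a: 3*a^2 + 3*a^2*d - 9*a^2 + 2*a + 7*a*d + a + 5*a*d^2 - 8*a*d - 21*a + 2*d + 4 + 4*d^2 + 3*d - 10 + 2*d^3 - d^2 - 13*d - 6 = a^2*(3*d - 6) + a*(5*d^2 - d - 18) + 2*d^3 + 3*d^2 - 8*d - 12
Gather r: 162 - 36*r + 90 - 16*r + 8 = 260 - 52*r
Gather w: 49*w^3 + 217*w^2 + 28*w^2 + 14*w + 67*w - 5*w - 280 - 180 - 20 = 49*w^3 + 245*w^2 + 76*w - 480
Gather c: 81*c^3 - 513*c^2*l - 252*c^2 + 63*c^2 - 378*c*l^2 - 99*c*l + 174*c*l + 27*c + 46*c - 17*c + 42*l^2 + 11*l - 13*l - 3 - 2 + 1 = 81*c^3 + c^2*(-513*l - 189) + c*(-378*l^2 + 75*l + 56) + 42*l^2 - 2*l - 4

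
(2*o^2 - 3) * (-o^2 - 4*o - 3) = -2*o^4 - 8*o^3 - 3*o^2 + 12*o + 9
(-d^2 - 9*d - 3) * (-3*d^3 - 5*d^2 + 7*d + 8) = 3*d^5 + 32*d^4 + 47*d^3 - 56*d^2 - 93*d - 24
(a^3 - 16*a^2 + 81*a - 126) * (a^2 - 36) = a^5 - 16*a^4 + 45*a^3 + 450*a^2 - 2916*a + 4536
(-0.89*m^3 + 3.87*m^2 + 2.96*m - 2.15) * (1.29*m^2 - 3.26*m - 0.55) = -1.1481*m^5 + 7.8937*m^4 - 8.3083*m^3 - 14.5516*m^2 + 5.381*m + 1.1825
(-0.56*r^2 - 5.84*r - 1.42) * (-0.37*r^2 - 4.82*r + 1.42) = 0.2072*r^4 + 4.86*r^3 + 27.879*r^2 - 1.4484*r - 2.0164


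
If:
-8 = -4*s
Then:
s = 2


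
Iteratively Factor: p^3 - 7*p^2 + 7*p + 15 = (p + 1)*(p^2 - 8*p + 15) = (p - 3)*(p + 1)*(p - 5)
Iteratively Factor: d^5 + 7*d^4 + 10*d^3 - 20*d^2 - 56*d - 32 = (d + 1)*(d^4 + 6*d^3 + 4*d^2 - 24*d - 32) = (d + 1)*(d + 2)*(d^3 + 4*d^2 - 4*d - 16) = (d + 1)*(d + 2)^2*(d^2 + 2*d - 8) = (d - 2)*(d + 1)*(d + 2)^2*(d + 4)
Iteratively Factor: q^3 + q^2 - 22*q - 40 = (q + 4)*(q^2 - 3*q - 10) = (q + 2)*(q + 4)*(q - 5)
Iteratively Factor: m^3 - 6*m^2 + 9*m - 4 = (m - 1)*(m^2 - 5*m + 4) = (m - 1)^2*(m - 4)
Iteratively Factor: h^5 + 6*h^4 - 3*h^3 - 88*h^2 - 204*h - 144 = (h + 2)*(h^4 + 4*h^3 - 11*h^2 - 66*h - 72) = (h - 4)*(h + 2)*(h^3 + 8*h^2 + 21*h + 18) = (h - 4)*(h + 2)*(h + 3)*(h^2 + 5*h + 6) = (h - 4)*(h + 2)*(h + 3)^2*(h + 2)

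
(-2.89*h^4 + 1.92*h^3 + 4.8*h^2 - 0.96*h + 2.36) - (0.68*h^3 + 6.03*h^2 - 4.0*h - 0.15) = -2.89*h^4 + 1.24*h^3 - 1.23*h^2 + 3.04*h + 2.51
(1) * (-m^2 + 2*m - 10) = -m^2 + 2*m - 10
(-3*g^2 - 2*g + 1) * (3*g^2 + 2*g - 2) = -9*g^4 - 12*g^3 + 5*g^2 + 6*g - 2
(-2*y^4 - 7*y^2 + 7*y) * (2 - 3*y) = 6*y^5 - 4*y^4 + 21*y^3 - 35*y^2 + 14*y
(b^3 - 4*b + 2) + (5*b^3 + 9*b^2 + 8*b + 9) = 6*b^3 + 9*b^2 + 4*b + 11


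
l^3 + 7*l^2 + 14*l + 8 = (l + 1)*(l + 2)*(l + 4)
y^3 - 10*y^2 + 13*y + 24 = (y - 8)*(y - 3)*(y + 1)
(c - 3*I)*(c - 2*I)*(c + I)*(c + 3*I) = c^4 - I*c^3 + 11*c^2 - 9*I*c + 18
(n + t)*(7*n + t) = 7*n^2 + 8*n*t + t^2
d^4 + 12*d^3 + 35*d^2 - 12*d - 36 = (d - 1)*(d + 1)*(d + 6)^2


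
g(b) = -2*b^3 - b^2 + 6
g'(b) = -6*b^2 - 2*b = 2*b*(-3*b - 1)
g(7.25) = -808.72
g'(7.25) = -329.88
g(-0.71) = 6.21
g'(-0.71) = -1.60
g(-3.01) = 51.48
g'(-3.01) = -48.34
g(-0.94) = 6.78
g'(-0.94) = -3.42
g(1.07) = 2.41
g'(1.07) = -9.01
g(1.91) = -11.58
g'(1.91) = -25.71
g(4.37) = -180.00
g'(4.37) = -123.32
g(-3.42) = 74.31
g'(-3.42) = -63.34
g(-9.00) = 1383.00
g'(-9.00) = -468.00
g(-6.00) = 402.00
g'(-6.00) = -204.00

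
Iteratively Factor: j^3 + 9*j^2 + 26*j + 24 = (j + 4)*(j^2 + 5*j + 6) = (j + 2)*(j + 4)*(j + 3)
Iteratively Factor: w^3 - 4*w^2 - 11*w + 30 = (w + 3)*(w^2 - 7*w + 10) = (w - 2)*(w + 3)*(w - 5)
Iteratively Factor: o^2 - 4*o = (o - 4)*(o)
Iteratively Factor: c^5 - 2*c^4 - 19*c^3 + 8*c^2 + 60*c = (c + 2)*(c^4 - 4*c^3 - 11*c^2 + 30*c) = c*(c + 2)*(c^3 - 4*c^2 - 11*c + 30) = c*(c - 2)*(c + 2)*(c^2 - 2*c - 15) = c*(c - 5)*(c - 2)*(c + 2)*(c + 3)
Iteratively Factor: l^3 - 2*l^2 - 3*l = (l)*(l^2 - 2*l - 3) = l*(l + 1)*(l - 3)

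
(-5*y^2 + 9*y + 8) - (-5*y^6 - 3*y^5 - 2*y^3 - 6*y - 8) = 5*y^6 + 3*y^5 + 2*y^3 - 5*y^2 + 15*y + 16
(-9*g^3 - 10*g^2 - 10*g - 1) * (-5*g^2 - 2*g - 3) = 45*g^5 + 68*g^4 + 97*g^3 + 55*g^2 + 32*g + 3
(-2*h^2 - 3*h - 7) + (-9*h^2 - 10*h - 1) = -11*h^2 - 13*h - 8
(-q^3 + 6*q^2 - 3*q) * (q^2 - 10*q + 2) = -q^5 + 16*q^4 - 65*q^3 + 42*q^2 - 6*q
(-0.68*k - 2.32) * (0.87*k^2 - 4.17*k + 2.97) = -0.5916*k^3 + 0.817200000000001*k^2 + 7.6548*k - 6.8904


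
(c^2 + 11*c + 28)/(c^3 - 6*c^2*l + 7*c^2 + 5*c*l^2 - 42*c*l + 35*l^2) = (c + 4)/(c^2 - 6*c*l + 5*l^2)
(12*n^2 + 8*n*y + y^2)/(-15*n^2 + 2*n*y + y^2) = (12*n^2 + 8*n*y + y^2)/(-15*n^2 + 2*n*y + y^2)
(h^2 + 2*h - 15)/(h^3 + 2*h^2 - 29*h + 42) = (h + 5)/(h^2 + 5*h - 14)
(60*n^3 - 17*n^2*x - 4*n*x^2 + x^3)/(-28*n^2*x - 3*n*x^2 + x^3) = (15*n^2 - 8*n*x + x^2)/(x*(-7*n + x))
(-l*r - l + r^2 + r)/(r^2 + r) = (-l + r)/r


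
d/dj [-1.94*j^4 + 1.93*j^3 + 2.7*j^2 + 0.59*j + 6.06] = -7.76*j^3 + 5.79*j^2 + 5.4*j + 0.59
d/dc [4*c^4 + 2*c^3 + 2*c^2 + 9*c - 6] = 16*c^3 + 6*c^2 + 4*c + 9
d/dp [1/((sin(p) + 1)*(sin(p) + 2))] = -(2*sin(p) + 3)*cos(p)/((sin(p) + 1)^2*(sin(p) + 2)^2)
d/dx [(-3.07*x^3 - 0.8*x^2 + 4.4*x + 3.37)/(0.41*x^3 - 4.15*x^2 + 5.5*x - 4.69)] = (13.0685*x^4 - 37.378*x^3 + 52.9098*x^2 + 35.475*x - 39.171)/(0.1681*x^6 - 3.403*x^5 + 21.7325*x^4 - 49.4958*x^3 + 69.177*x^2 - 51.59*x + 21.9961)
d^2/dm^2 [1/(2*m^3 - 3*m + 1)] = 6*(-2*m*(2*m^3 - 3*m + 1) + 3*(2*m^2 - 1)^2)/(2*m^3 - 3*m + 1)^3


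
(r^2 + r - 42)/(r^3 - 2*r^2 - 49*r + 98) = (r - 6)/(r^2 - 9*r + 14)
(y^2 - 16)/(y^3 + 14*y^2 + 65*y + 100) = (y - 4)/(y^2 + 10*y + 25)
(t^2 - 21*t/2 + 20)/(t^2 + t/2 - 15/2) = (t - 8)/(t + 3)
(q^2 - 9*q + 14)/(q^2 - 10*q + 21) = (q - 2)/(q - 3)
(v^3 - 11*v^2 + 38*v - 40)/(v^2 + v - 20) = (v^2 - 7*v + 10)/(v + 5)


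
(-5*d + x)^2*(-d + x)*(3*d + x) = -75*d^4 + 80*d^3*x + 2*d^2*x^2 - 8*d*x^3 + x^4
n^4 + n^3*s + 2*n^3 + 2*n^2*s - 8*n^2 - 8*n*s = n*(n - 2)*(n + 4)*(n + s)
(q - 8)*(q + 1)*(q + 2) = q^3 - 5*q^2 - 22*q - 16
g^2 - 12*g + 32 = (g - 8)*(g - 4)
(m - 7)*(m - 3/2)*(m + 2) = m^3 - 13*m^2/2 - 13*m/2 + 21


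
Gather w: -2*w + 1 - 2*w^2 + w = -2*w^2 - w + 1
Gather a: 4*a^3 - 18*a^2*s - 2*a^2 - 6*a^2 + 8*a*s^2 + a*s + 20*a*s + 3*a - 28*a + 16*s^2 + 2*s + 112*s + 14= 4*a^3 + a^2*(-18*s - 8) + a*(8*s^2 + 21*s - 25) + 16*s^2 + 114*s + 14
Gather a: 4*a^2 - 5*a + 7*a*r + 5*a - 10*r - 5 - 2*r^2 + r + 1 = 4*a^2 + 7*a*r - 2*r^2 - 9*r - 4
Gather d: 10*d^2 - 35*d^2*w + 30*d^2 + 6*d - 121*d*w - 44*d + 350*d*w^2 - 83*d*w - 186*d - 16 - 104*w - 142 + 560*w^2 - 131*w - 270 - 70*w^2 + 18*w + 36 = d^2*(40 - 35*w) + d*(350*w^2 - 204*w - 224) + 490*w^2 - 217*w - 392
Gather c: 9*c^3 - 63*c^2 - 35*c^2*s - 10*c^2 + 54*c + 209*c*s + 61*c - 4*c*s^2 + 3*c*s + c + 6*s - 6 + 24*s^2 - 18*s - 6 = 9*c^3 + c^2*(-35*s - 73) + c*(-4*s^2 + 212*s + 116) + 24*s^2 - 12*s - 12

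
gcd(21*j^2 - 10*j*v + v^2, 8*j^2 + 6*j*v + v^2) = 1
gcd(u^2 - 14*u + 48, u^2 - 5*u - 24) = u - 8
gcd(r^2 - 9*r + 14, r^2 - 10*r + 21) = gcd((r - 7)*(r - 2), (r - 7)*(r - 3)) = r - 7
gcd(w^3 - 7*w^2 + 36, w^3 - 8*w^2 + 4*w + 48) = w^2 - 4*w - 12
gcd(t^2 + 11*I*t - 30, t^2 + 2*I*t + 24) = t + 6*I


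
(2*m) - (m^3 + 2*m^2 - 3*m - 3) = -m^3 - 2*m^2 + 5*m + 3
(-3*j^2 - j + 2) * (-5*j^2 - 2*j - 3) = 15*j^4 + 11*j^3 + j^2 - j - 6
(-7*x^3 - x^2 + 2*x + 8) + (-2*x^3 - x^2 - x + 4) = -9*x^3 - 2*x^2 + x + 12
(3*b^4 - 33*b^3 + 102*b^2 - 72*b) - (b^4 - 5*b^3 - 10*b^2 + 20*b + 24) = 2*b^4 - 28*b^3 + 112*b^2 - 92*b - 24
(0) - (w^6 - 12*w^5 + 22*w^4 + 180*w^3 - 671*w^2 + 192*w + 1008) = -w^6 + 12*w^5 - 22*w^4 - 180*w^3 + 671*w^2 - 192*w - 1008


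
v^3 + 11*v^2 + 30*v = v*(v + 5)*(v + 6)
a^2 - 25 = (a - 5)*(a + 5)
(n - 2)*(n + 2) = n^2 - 4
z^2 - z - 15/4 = (z - 5/2)*(z + 3/2)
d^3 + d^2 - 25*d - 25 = (d - 5)*(d + 1)*(d + 5)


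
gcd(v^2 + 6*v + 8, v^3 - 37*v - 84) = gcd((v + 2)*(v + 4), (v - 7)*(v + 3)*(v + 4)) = v + 4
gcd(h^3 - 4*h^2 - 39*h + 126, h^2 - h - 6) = h - 3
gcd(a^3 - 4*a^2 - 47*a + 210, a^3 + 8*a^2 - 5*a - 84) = a + 7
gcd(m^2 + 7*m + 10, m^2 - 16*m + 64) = 1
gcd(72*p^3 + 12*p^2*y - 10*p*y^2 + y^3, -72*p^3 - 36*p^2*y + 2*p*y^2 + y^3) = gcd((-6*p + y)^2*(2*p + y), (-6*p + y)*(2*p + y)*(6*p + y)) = -12*p^2 - 4*p*y + y^2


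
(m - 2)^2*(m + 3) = m^3 - m^2 - 8*m + 12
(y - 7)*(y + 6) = y^2 - y - 42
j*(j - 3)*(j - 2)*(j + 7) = j^4 + 2*j^3 - 29*j^2 + 42*j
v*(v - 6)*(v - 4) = v^3 - 10*v^2 + 24*v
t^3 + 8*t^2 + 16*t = t*(t + 4)^2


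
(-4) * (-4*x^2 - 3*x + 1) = 16*x^2 + 12*x - 4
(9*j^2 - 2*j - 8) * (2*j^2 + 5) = 18*j^4 - 4*j^3 + 29*j^2 - 10*j - 40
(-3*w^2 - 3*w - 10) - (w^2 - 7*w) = -4*w^2 + 4*w - 10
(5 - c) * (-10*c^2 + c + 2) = 10*c^3 - 51*c^2 + 3*c + 10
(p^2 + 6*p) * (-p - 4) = -p^3 - 10*p^2 - 24*p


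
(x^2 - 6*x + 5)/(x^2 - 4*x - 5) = (x - 1)/(x + 1)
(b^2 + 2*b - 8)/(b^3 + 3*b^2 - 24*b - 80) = (b - 2)/(b^2 - b - 20)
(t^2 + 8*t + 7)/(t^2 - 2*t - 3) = (t + 7)/(t - 3)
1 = 1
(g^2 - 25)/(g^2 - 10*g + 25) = (g + 5)/(g - 5)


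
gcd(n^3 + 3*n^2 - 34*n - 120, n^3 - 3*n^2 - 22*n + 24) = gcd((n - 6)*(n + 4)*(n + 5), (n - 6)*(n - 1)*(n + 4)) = n^2 - 2*n - 24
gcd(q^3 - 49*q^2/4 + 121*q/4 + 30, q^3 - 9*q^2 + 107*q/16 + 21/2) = q^2 - 29*q/4 - 6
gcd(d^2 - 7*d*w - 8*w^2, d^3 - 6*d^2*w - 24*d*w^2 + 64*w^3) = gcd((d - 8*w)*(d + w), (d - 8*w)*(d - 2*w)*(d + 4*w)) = -d + 8*w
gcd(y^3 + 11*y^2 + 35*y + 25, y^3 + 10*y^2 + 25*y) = y^2 + 10*y + 25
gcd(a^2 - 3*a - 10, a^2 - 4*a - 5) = a - 5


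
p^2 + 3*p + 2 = (p + 1)*(p + 2)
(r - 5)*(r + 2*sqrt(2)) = r^2 - 5*r + 2*sqrt(2)*r - 10*sqrt(2)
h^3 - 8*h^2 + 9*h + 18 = (h - 6)*(h - 3)*(h + 1)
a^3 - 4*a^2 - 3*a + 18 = (a - 3)^2*(a + 2)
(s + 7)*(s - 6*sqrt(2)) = s^2 - 6*sqrt(2)*s + 7*s - 42*sqrt(2)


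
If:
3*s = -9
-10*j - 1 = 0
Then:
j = -1/10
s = -3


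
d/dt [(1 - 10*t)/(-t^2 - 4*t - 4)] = 2*(11 - 5*t)/(t^3 + 6*t^2 + 12*t + 8)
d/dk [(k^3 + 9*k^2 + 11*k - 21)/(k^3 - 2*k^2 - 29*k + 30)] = (-11*k^2 - 102*k - 279)/(k^4 - 2*k^3 - 59*k^2 + 60*k + 900)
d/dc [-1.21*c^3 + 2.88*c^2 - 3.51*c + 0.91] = -3.63*c^2 + 5.76*c - 3.51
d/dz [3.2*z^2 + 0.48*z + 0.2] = 6.4*z + 0.48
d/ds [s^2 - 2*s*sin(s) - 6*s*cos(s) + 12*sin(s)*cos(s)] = 6*s*sin(s) - 2*s*cos(s) + 2*s - 2*sin(s) - 6*cos(s) + 12*cos(2*s)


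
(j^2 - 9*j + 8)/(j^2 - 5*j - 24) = (j - 1)/(j + 3)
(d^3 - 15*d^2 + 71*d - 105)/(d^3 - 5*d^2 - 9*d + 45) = (d - 7)/(d + 3)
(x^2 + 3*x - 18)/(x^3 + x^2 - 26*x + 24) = (x - 3)/(x^2 - 5*x + 4)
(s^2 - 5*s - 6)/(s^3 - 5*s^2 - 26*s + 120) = (s + 1)/(s^2 + s - 20)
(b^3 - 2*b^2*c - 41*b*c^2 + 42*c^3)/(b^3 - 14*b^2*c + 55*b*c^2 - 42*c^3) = (b + 6*c)/(b - 6*c)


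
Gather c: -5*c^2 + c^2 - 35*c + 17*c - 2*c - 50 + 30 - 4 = -4*c^2 - 20*c - 24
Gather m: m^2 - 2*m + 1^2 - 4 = m^2 - 2*m - 3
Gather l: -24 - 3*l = -3*l - 24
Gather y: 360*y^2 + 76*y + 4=360*y^2 + 76*y + 4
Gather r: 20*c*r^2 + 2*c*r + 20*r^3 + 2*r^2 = 2*c*r + 20*r^3 + r^2*(20*c + 2)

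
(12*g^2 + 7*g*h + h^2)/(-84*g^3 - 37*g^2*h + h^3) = -1/(7*g - h)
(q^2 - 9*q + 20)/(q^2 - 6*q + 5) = (q - 4)/(q - 1)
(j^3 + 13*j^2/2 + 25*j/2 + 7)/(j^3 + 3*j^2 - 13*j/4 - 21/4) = 2*(j + 2)/(2*j - 3)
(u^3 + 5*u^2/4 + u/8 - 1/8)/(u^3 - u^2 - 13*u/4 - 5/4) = (4*u - 1)/(2*(2*u - 5))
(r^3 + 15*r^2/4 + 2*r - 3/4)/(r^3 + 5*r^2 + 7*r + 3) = (r - 1/4)/(r + 1)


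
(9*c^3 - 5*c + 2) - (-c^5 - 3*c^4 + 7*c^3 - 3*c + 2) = c^5 + 3*c^4 + 2*c^3 - 2*c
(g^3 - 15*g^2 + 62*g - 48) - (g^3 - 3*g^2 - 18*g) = -12*g^2 + 80*g - 48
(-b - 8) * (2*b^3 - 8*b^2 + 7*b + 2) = -2*b^4 - 8*b^3 + 57*b^2 - 58*b - 16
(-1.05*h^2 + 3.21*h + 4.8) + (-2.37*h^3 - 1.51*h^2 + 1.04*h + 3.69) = -2.37*h^3 - 2.56*h^2 + 4.25*h + 8.49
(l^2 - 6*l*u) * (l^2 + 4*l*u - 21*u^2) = l^4 - 2*l^3*u - 45*l^2*u^2 + 126*l*u^3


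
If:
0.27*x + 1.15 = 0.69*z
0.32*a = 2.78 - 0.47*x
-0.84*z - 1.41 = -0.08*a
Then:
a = 15.65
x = -4.74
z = -0.19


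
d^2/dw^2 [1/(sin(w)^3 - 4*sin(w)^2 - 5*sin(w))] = (-9*sin(w)^2 + 53*sin(w) - 95 - 29/sin(w) + 70/sin(w)^2 + 50/sin(w)^3)/((sin(w) - 5)^3*(sin(w) + 1)^2)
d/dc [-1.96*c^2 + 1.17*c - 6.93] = 1.17 - 3.92*c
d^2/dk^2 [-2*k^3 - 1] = -12*k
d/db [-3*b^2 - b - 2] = -6*b - 1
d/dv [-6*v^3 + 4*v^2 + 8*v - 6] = -18*v^2 + 8*v + 8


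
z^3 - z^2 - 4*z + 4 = (z - 2)*(z - 1)*(z + 2)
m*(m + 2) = m^2 + 2*m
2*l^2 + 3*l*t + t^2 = (l + t)*(2*l + t)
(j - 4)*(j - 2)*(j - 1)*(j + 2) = j^4 - 5*j^3 + 20*j - 16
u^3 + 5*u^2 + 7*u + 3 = (u + 1)^2*(u + 3)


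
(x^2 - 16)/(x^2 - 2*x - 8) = (x + 4)/(x + 2)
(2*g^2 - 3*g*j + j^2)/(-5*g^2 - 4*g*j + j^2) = (-2*g^2 + 3*g*j - j^2)/(5*g^2 + 4*g*j - j^2)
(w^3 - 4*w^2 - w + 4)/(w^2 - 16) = (w^2 - 1)/(w + 4)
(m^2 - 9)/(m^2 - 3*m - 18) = (m - 3)/(m - 6)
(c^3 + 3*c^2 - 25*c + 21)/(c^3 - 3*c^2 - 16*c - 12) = (-c^3 - 3*c^2 + 25*c - 21)/(-c^3 + 3*c^2 + 16*c + 12)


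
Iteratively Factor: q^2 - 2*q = (q)*(q - 2)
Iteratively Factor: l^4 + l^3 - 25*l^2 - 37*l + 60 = (l - 1)*(l^3 + 2*l^2 - 23*l - 60) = (l - 1)*(l + 3)*(l^2 - l - 20) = (l - 5)*(l - 1)*(l + 3)*(l + 4)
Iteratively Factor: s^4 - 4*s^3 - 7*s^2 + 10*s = (s + 2)*(s^3 - 6*s^2 + 5*s) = s*(s + 2)*(s^2 - 6*s + 5) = s*(s - 1)*(s + 2)*(s - 5)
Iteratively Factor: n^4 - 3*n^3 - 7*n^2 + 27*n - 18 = (n - 3)*(n^3 - 7*n + 6) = (n - 3)*(n - 1)*(n^2 + n - 6) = (n - 3)*(n - 1)*(n + 3)*(n - 2)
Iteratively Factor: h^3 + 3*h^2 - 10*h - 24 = (h - 3)*(h^2 + 6*h + 8) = (h - 3)*(h + 2)*(h + 4)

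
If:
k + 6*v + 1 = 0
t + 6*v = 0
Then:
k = -6*v - 1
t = -6*v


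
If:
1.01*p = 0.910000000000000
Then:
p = 0.90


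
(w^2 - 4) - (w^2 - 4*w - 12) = 4*w + 8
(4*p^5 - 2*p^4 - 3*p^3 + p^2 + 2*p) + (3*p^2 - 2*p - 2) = 4*p^5 - 2*p^4 - 3*p^3 + 4*p^2 - 2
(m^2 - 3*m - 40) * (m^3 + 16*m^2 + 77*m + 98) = m^5 + 13*m^4 - 11*m^3 - 773*m^2 - 3374*m - 3920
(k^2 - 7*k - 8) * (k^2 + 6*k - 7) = k^4 - k^3 - 57*k^2 + k + 56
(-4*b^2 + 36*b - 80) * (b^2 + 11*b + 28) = -4*b^4 - 8*b^3 + 204*b^2 + 128*b - 2240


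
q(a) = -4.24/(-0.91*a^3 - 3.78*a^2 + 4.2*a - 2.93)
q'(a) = -4.24*(2.73*a^2 + 7.56*a - 4.2)/(-0.91*a^3 - 3.78*a^2 + 4.2*a - 2.93)^2 = (-11.5752*a^2 - 32.0544*a + 17.808)/(0.91*a^3 + 3.78*a^2 - 4.2*a + 2.93)^2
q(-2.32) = 0.20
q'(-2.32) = 0.06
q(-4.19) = 0.21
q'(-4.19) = -0.13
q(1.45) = 0.56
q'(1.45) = -0.93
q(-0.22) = 1.05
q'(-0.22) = 1.50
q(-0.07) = 1.31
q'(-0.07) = 1.90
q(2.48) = 0.14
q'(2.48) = -0.15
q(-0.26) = 0.99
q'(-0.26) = 1.40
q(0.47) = 2.25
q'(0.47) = 0.05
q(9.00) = 0.00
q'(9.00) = -0.00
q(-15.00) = -0.00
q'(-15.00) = -0.00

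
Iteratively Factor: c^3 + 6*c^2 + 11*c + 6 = (c + 2)*(c^2 + 4*c + 3) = (c + 2)*(c + 3)*(c + 1)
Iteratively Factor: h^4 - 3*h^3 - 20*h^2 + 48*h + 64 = (h - 4)*(h^3 + h^2 - 16*h - 16) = (h - 4)*(h + 4)*(h^2 - 3*h - 4) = (h - 4)*(h + 1)*(h + 4)*(h - 4)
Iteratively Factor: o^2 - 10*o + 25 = (o - 5)*(o - 5)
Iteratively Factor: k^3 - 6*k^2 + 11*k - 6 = (k - 2)*(k^2 - 4*k + 3) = (k - 3)*(k - 2)*(k - 1)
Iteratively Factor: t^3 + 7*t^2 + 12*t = (t + 3)*(t^2 + 4*t) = (t + 3)*(t + 4)*(t)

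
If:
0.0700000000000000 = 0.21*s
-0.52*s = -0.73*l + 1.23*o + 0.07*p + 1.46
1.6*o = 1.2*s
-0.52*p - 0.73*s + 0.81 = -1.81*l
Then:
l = 4.15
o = 0.25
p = 15.53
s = 0.33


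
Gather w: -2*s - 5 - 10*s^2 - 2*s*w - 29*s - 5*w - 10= -10*s^2 - 31*s + w*(-2*s - 5) - 15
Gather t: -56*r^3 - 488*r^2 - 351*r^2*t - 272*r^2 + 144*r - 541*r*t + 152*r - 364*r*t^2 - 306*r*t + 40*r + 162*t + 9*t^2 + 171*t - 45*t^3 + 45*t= -56*r^3 - 760*r^2 + 336*r - 45*t^3 + t^2*(9 - 364*r) + t*(-351*r^2 - 847*r + 378)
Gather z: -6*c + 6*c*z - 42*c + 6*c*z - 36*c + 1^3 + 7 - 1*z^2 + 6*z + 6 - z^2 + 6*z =-84*c - 2*z^2 + z*(12*c + 12) + 14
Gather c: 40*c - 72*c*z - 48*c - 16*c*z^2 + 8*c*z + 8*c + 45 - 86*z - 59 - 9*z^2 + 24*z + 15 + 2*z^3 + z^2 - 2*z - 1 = c*(-16*z^2 - 64*z) + 2*z^3 - 8*z^2 - 64*z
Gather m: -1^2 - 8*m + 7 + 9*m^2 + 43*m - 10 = 9*m^2 + 35*m - 4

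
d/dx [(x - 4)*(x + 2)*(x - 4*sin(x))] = -(x - 4)*(x + 2)*(4*cos(x) - 1) + (x - 4)*(x - 4*sin(x)) + (x + 2)*(x - 4*sin(x))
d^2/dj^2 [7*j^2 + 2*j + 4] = 14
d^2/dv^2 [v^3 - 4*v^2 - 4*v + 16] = 6*v - 8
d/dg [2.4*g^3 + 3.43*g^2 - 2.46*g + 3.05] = 7.2*g^2 + 6.86*g - 2.46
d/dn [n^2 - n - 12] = 2*n - 1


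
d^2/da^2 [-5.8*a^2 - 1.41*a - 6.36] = -11.6000000000000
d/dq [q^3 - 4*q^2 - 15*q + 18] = 3*q^2 - 8*q - 15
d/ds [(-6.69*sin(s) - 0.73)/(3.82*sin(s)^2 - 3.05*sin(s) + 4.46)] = (25.5558*sin(s)^2 + 5.5772*sin(s) - 32.0639)*cos(s)/(14.5924*sin(s)^4 - 23.302*sin(s)^3 + 43.3769*sin(s)^2 - 27.206*sin(s) + 19.8916)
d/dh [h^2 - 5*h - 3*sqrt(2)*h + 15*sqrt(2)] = 2*h - 5 - 3*sqrt(2)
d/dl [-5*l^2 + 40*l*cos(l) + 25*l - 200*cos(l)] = -40*l*sin(l) - 10*l + 200*sin(l) + 40*cos(l) + 25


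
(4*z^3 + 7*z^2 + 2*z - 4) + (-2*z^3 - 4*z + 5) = 2*z^3 + 7*z^2 - 2*z + 1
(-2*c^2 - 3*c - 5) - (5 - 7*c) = -2*c^2 + 4*c - 10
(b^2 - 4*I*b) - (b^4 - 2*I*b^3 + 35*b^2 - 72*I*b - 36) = -b^4 + 2*I*b^3 - 34*b^2 + 68*I*b + 36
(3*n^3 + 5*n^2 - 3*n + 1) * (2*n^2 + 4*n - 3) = 6*n^5 + 22*n^4 + 5*n^3 - 25*n^2 + 13*n - 3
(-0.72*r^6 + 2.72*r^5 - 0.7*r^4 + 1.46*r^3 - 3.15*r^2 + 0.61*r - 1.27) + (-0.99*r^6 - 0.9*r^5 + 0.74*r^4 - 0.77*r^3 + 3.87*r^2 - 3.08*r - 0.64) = -1.71*r^6 + 1.82*r^5 + 0.04*r^4 + 0.69*r^3 + 0.72*r^2 - 2.47*r - 1.91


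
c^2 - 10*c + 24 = (c - 6)*(c - 4)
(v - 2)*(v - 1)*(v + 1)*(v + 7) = v^4 + 5*v^3 - 15*v^2 - 5*v + 14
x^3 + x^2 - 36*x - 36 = (x - 6)*(x + 1)*(x + 6)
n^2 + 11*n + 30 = (n + 5)*(n + 6)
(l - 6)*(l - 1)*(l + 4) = l^3 - 3*l^2 - 22*l + 24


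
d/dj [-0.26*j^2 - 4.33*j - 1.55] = -0.52*j - 4.33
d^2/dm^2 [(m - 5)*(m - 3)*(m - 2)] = 6*m - 20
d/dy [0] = 0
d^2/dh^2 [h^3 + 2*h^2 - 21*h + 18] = 6*h + 4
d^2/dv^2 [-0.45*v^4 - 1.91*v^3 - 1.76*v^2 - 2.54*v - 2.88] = -5.4*v^2 - 11.46*v - 3.52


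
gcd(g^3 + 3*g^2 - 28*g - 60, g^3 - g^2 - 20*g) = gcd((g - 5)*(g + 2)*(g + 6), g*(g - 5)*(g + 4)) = g - 5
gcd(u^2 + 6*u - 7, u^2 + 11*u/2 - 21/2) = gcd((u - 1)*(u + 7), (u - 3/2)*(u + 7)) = u + 7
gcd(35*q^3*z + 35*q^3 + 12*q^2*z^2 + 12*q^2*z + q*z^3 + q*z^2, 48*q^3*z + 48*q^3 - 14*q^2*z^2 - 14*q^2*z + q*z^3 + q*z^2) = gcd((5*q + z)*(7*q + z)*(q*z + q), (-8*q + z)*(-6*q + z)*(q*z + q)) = q*z + q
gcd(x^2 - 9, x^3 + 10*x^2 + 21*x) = x + 3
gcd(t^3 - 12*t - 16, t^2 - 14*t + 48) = 1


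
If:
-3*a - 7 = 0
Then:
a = -7/3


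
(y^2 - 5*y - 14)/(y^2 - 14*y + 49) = (y + 2)/(y - 7)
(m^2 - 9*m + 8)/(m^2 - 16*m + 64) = (m - 1)/(m - 8)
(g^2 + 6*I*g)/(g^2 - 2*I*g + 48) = g/(g - 8*I)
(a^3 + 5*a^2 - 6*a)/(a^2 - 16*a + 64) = a*(a^2 + 5*a - 6)/(a^2 - 16*a + 64)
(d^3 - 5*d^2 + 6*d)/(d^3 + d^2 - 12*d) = (d - 2)/(d + 4)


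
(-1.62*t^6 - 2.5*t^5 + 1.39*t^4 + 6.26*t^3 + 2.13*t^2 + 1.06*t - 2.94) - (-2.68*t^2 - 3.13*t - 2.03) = -1.62*t^6 - 2.5*t^5 + 1.39*t^4 + 6.26*t^3 + 4.81*t^2 + 4.19*t - 0.91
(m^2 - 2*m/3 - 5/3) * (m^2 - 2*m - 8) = m^4 - 8*m^3/3 - 25*m^2/3 + 26*m/3 + 40/3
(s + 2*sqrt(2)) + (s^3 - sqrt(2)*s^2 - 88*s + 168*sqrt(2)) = s^3 - sqrt(2)*s^2 - 87*s + 170*sqrt(2)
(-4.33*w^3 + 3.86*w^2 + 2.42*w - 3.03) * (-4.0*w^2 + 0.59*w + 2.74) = 17.32*w^5 - 17.9947*w^4 - 19.2668*w^3 + 24.1242*w^2 + 4.8431*w - 8.3022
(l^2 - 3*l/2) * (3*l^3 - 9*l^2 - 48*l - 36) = 3*l^5 - 27*l^4/2 - 69*l^3/2 + 36*l^2 + 54*l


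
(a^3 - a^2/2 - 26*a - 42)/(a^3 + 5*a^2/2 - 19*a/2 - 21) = (a - 6)/(a - 3)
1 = 1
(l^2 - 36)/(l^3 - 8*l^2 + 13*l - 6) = (l + 6)/(l^2 - 2*l + 1)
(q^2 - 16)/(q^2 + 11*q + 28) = (q - 4)/(q + 7)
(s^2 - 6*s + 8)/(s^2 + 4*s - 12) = (s - 4)/(s + 6)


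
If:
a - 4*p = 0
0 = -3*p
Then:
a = 0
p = 0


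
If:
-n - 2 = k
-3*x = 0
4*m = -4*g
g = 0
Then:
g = 0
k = -n - 2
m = 0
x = 0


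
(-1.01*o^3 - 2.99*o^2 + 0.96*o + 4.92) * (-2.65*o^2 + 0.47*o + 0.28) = 2.6765*o^5 + 7.4488*o^4 - 4.2321*o^3 - 13.424*o^2 + 2.5812*o + 1.3776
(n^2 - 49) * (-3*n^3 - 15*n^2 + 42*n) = -3*n^5 - 15*n^4 + 189*n^3 + 735*n^2 - 2058*n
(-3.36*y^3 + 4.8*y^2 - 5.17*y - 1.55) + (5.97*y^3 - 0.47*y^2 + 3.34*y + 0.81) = 2.61*y^3 + 4.33*y^2 - 1.83*y - 0.74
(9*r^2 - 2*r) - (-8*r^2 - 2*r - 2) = 17*r^2 + 2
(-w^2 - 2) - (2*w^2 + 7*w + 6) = -3*w^2 - 7*w - 8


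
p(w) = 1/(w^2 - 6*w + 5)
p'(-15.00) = 0.00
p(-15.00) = 0.00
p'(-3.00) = 0.01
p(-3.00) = 0.03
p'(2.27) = 0.12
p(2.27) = -0.29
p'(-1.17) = 0.05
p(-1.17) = 0.07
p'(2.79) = 0.03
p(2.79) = -0.25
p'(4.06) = -0.26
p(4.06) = -0.35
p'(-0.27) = 0.15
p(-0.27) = 0.15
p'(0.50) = 0.99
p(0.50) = 0.44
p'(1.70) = 0.49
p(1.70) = -0.43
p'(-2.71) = 0.01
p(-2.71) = 0.03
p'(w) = (6 - 2*w)/(w^2 - 6*w + 5)^2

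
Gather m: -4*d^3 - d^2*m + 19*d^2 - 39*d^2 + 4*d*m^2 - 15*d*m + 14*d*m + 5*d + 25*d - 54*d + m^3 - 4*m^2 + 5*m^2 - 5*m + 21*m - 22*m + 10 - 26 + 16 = -4*d^3 - 20*d^2 - 24*d + m^3 + m^2*(4*d + 1) + m*(-d^2 - d - 6)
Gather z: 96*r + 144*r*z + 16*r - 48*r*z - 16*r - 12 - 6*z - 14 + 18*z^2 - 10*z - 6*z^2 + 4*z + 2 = 96*r + 12*z^2 + z*(96*r - 12) - 24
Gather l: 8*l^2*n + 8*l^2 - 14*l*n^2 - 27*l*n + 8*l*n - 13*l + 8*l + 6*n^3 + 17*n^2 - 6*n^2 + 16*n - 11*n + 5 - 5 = l^2*(8*n + 8) + l*(-14*n^2 - 19*n - 5) + 6*n^3 + 11*n^2 + 5*n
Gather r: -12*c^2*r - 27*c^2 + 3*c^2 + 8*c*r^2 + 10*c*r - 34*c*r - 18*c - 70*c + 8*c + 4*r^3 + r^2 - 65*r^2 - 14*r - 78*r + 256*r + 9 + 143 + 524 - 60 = -24*c^2 - 80*c + 4*r^3 + r^2*(8*c - 64) + r*(-12*c^2 - 24*c + 164) + 616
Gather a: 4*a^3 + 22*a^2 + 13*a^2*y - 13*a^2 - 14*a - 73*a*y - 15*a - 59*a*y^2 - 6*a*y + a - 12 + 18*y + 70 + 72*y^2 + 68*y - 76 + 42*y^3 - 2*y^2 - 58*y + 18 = 4*a^3 + a^2*(13*y + 9) + a*(-59*y^2 - 79*y - 28) + 42*y^3 + 70*y^2 + 28*y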